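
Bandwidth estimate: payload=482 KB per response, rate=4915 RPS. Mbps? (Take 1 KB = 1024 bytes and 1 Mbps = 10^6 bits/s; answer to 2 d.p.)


Formula: Mbps = payload_bytes * RPS * 8 / 1e6
Payload per request = 482 KB = 482 * 1024 = 493568 bytes
Total bytes/sec = 493568 * 4915 = 2425886720
Total bits/sec = 2425886720 * 8 = 19407093760
Mbps = 19407093760 / 1e6 = 19407.09

19407.09 Mbps


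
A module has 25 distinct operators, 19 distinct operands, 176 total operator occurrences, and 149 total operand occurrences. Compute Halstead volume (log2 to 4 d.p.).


Formula: V = N * log2(η), where N = N1 + N2 and η = η1 + η2
η = 25 + 19 = 44
N = 176 + 149 = 325
log2(44) ≈ 5.4594
V = 325 * 5.4594 = 1774.31

1774.31


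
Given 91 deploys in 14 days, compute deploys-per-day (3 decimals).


Formula: deployments per day = releases / days
= 91 / 14
= 6.5 deploys/day
(equivalently, 45.5 deploys/week)

6.5 deploys/day


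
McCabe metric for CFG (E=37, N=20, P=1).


Formula: V(G) = E - N + 2P
V(G) = 37 - 20 + 2*1
V(G) = 17 + 2
V(G) = 19

19


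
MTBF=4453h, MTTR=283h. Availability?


Availability = MTBF / (MTBF + MTTR)
Availability = 4453 / (4453 + 283)
Availability = 4453 / 4736
Availability = 94.0245%

94.0245%


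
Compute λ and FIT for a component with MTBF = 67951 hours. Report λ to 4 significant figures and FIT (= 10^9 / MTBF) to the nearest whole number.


Formula: λ = 1 / MTBF; FIT = λ × 1e9 = 1e9 / MTBF
λ = 1 / 67951 ≈ 1.472e-05 failures/hour
FIT = 1e9 / 67951 ≈ 14716 failures per 1e9 hours (nearest whole number)

λ = 1.472e-05 /h, FIT = 14716


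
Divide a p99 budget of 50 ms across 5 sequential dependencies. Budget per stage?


Formula: per_stage = total_budget / stages
per_stage = 50 / 5
per_stage = 10.0 ms

10.0 ms


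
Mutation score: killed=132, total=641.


Mutation score = killed / total * 100
Mutation score = 132 / 641 * 100
Mutation score = 20.59%

20.59%


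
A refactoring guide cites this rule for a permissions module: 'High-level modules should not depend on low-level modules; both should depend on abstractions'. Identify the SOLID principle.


This describes the Dependency Inversion Principle (DIP)

Dependency Inversion Principle (DIP)


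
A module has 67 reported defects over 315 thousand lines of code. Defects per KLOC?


Defect density = defects / KLOC
Defect density = 67 / 315
Defect density = 0.213 defects/KLOC

0.213 defects/KLOC


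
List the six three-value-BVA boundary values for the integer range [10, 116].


Range: [10, 116]
Boundaries: just below min, min, min+1, max-1, max, just above max
Values: [9, 10, 11, 115, 116, 117]

[9, 10, 11, 115, 116, 117]


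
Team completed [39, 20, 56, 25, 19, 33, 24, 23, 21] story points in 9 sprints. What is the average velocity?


Formula: Avg velocity = Total points / Number of sprints
Points: [39, 20, 56, 25, 19, 33, 24, 23, 21]
Sum = 39 + 20 + 56 + 25 + 19 + 33 + 24 + 23 + 21 = 260
Avg velocity = 260 / 9 = 28.89 points/sprint

28.89 points/sprint


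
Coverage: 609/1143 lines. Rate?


Coverage = covered / total * 100
Coverage = 609 / 1143 * 100
Coverage = 53.28%

53.28%


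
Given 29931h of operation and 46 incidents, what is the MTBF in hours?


Formula: MTBF = Total operating time / Number of failures
MTBF = 29931 / 46
MTBF = 650.67 hours

650.67 hours


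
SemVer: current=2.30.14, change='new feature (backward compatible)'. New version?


Current: 2.30.14
Change category: 'new feature (backward compatible)' → minor bump
SemVer rule: minor bump → increment MINOR, reset PATCH to 0 (MAJOR unchanged)
New: 2.31.0

2.31.0


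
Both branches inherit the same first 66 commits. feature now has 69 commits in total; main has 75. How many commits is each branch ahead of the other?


Common ancestor: commit #66
feature commits after divergence: 69 - 66 = 3
main commits after divergence: 75 - 66 = 9
feature is 3 commits ahead of main
main is 9 commits ahead of feature

feature ahead: 3, main ahead: 9


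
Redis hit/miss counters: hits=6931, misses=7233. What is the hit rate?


Formula: hit rate = hits / (hits + misses) * 100
hit rate = 6931 / (6931 + 7233) * 100
hit rate = 6931 / 14164 * 100
hit rate = 48.93%

48.93%


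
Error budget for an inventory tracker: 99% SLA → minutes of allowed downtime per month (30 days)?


Formula: allowed downtime = period * (100 - SLA) / 100
Period (month (30 days)) = 43200 minutes
Unavailability fraction = (100 - 99.0) / 100
Allowed downtime = 43200 * (100 - 99.0) / 100
Allowed downtime = 432.0 minutes

432.0 minutes


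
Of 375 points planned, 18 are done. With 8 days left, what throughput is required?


Formula: Required rate = Remaining points / Days left
Remaining = 375 - 18 = 357 points
Required rate = 357 / 8 = 44.63 points/day

44.63 points/day


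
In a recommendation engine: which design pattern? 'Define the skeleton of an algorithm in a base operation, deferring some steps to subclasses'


This matches the Template Method pattern

Template Method


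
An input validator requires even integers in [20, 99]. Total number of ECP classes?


Constraint: even integers in [20, 99]
Class 1: x < 20 — out-of-range invalid
Class 2: x in [20,99] but odd — wrong type invalid
Class 3: x in [20,99] and even — valid
Class 4: x > 99 — out-of-range invalid
Total equivalence classes: 4

4 equivalence classes


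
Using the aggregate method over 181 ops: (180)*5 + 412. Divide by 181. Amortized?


Formula: Amortized cost = Total cost / Operations
Total cost = (180 * 5) + (1 * 412)
Total cost = 900 + 412 = 1312
Amortized = 1312 / 181 = 7.2486

7.2486


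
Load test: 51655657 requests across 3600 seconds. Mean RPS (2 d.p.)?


Formula: throughput = requests / seconds
throughput = 51655657 / 3600
throughput = 14348.79 requests/second

14348.79 requests/second


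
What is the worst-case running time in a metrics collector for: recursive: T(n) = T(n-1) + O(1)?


Reasoning: linear recursion with constant work per frame
Complexity: O(n)

O(n)


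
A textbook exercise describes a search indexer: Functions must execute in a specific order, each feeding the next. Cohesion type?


Reasoning: Output of one is input to next
Type: Sequential cohesion

Sequential cohesion


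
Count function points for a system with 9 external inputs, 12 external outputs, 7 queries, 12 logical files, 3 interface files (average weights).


UFP = EI*4 + EO*5 + EQ*4 + ILF*10 + EIF*7
UFP = 9*4 + 12*5 + 7*4 + 12*10 + 3*7
UFP = 36 + 60 + 28 + 120 + 21
UFP = 265

265


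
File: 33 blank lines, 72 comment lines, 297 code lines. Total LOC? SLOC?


Total LOC = blank + comment + code
Total LOC = 33 + 72 + 297 = 402
SLOC (source only) = code = 297

Total LOC: 402, SLOC: 297


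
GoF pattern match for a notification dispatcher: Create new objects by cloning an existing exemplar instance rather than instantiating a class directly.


This matches the Prototype pattern

Prototype


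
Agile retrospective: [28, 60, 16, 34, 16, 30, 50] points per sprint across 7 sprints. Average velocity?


Formula: Avg velocity = Total points / Number of sprints
Points: [28, 60, 16, 34, 16, 30, 50]
Sum = 28 + 60 + 16 + 34 + 16 + 30 + 50 = 234
Avg velocity = 234 / 7 = 33.43 points/sprint

33.43 points/sprint


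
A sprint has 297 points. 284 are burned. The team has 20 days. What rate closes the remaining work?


Formula: Required rate = Remaining points / Days left
Remaining = 297 - 284 = 13 points
Required rate = 13 / 20 = 0.65 points/day

0.65 points/day


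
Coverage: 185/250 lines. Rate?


Coverage = covered / total * 100
Coverage = 185 / 250 * 100
Coverage = 74.0%

74.0%


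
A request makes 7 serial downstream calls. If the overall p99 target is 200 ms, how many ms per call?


Formula: per_stage = total_budget / stages
per_stage = 200 / 7
per_stage = 28.57 ms

28.57 ms


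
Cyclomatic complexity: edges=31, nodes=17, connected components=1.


Formula: V(G) = E - N + 2P
V(G) = 31 - 17 + 2*1
V(G) = 14 + 2
V(G) = 16

16


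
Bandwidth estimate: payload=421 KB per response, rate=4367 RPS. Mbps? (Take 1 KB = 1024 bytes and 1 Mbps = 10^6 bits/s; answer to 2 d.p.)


Formula: Mbps = payload_bytes * RPS * 8 / 1e6
Payload per request = 421 KB = 421 * 1024 = 431104 bytes
Total bytes/sec = 431104 * 4367 = 1882631168
Total bits/sec = 1882631168 * 8 = 15061049344
Mbps = 15061049344 / 1e6 = 15061.05

15061.05 Mbps


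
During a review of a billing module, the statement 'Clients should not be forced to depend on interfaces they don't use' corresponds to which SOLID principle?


This describes the Interface Segregation Principle (ISP)

Interface Segregation Principle (ISP)


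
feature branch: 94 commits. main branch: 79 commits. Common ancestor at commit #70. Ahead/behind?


Common ancestor: commit #70
feature commits after divergence: 94 - 70 = 24
main commits after divergence: 79 - 70 = 9
feature is 24 commits ahead of main
main is 9 commits ahead of feature

feature ahead: 24, main ahead: 9


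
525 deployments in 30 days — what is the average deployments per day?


Formula: deployments per day = releases / days
= 525 / 30
= 17.5 deploys/day
(equivalently, 122.5 deploys/week)

17.5 deploys/day


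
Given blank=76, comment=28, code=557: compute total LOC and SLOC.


Total LOC = blank + comment + code
Total LOC = 76 + 28 + 557 = 661
SLOC (source only) = code = 557

Total LOC: 661, SLOC: 557


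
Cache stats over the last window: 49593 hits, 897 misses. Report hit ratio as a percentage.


Formula: hit rate = hits / (hits + misses) * 100
hit rate = 49593 / (49593 + 897) * 100
hit rate = 49593 / 50490 * 100
hit rate = 98.22%

98.22%


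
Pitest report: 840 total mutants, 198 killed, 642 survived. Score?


Mutation score = killed / total * 100
Mutation score = 198 / 840 * 100
Mutation score = 23.57%

23.57%


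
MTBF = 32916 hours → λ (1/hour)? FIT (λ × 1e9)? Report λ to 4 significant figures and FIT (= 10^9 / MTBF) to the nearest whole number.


Formula: λ = 1 / MTBF; FIT = λ × 1e9 = 1e9 / MTBF
λ = 1 / 32916 ≈ 3.038e-05 failures/hour
FIT = 1e9 / 32916 ≈ 30380 failures per 1e9 hours (nearest whole number)

λ = 3.038e-05 /h, FIT = 30380


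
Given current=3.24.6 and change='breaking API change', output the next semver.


Current: 3.24.6
Change category: 'breaking API change' → major bump
SemVer rule: major bump → increment MAJOR, reset MINOR and PATCH to 0
New: 4.0.0

4.0.0


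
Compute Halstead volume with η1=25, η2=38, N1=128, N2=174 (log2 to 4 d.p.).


Formula: V = N * log2(η), where N = N1 + N2 and η = η1 + η2
η = 25 + 38 = 63
N = 128 + 174 = 302
log2(63) ≈ 5.9773
V = 302 * 5.9773 = 1805.14

1805.14


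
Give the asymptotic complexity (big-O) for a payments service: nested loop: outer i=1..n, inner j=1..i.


Reasoning: triangle: n(n+1)/2 ~ n^2/2
Complexity: O(n^2)

O(n^2)


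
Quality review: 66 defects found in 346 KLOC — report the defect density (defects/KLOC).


Defect density = defects / KLOC
Defect density = 66 / 346
Defect density = 0.191 defects/KLOC

0.191 defects/KLOC


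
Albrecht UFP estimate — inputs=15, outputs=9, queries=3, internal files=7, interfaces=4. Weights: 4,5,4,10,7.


UFP = EI*4 + EO*5 + EQ*4 + ILF*10 + EIF*7
UFP = 15*4 + 9*5 + 3*4 + 7*10 + 4*7
UFP = 60 + 45 + 12 + 70 + 28
UFP = 215

215


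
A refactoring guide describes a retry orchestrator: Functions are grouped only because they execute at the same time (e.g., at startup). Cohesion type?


Reasoning: Related by timing only
Type: Temporal cohesion

Temporal cohesion


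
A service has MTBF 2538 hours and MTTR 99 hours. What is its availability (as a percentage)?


Availability = MTBF / (MTBF + MTTR)
Availability = 2538 / (2538 + 99)
Availability = 2538 / 2637
Availability = 96.2457%

96.2457%


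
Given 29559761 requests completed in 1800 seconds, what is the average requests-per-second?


Formula: throughput = requests / seconds
throughput = 29559761 / 1800
throughput = 16422.09 requests/second

16422.09 requests/second


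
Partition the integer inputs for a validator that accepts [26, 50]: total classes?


Valid range: [26, 50]
Class 1: x < 26 — invalid
Class 2: 26 ≤ x ≤ 50 — valid
Class 3: x > 50 — invalid
Total equivalence classes: 3

3 equivalence classes


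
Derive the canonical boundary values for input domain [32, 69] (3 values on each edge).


Range: [32, 69]
Boundaries: just below min, min, min+1, max-1, max, just above max
Values: [31, 32, 33, 68, 69, 70]

[31, 32, 33, 68, 69, 70]


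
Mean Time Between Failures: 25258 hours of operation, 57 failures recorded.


Formula: MTBF = Total operating time / Number of failures
MTBF = 25258 / 57
MTBF = 443.12 hours

443.12 hours


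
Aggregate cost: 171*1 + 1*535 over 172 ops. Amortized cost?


Formula: Amortized cost = Total cost / Operations
Total cost = (171 * 1) + (1 * 535)
Total cost = 171 + 535 = 706
Amortized = 706 / 172 = 4.1047

4.1047


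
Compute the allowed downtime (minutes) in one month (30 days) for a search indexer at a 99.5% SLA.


Formula: allowed downtime = period * (100 - SLA) / 100
Period (month (30 days)) = 43200 minutes
Unavailability fraction = (100 - 99.5) / 100
Allowed downtime = 43200 * (100 - 99.5) / 100
Allowed downtime = 216.0 minutes

216.0 minutes


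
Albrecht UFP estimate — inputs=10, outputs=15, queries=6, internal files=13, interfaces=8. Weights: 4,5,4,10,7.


UFP = EI*4 + EO*5 + EQ*4 + ILF*10 + EIF*7
UFP = 10*4 + 15*5 + 6*4 + 13*10 + 8*7
UFP = 40 + 75 + 24 + 130 + 56
UFP = 325

325


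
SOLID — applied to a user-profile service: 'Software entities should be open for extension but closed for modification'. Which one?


This describes the Open/Closed Principle (OCP)

Open/Closed Principle (OCP)


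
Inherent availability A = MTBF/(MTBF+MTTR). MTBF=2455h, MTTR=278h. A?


Availability = MTBF / (MTBF + MTTR)
Availability = 2455 / (2455 + 278)
Availability = 2455 / 2733
Availability = 89.828%

89.828%


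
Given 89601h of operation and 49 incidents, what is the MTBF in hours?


Formula: MTBF = Total operating time / Number of failures
MTBF = 89601 / 49
MTBF = 1828.59 hours

1828.59 hours


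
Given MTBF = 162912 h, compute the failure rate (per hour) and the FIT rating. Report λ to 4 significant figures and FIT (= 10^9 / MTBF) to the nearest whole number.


Formula: λ = 1 / MTBF; FIT = λ × 1e9 = 1e9 / MTBF
λ = 1 / 162912 ≈ 6.138e-06 failures/hour
FIT = 1e9 / 162912 ≈ 6138 failures per 1e9 hours (nearest whole number)

λ = 6.138e-06 /h, FIT = 6138


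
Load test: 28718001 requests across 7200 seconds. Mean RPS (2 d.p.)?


Formula: throughput = requests / seconds
throughput = 28718001 / 7200
throughput = 3988.61 requests/second

3988.61 requests/second


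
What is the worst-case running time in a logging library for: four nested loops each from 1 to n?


Reasoning: four levels of nesting
Complexity: O(n^4)

O(n^4)


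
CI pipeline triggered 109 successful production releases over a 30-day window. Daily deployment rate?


Formula: deployments per day = releases / days
= 109 / 30
= 3.633 deploys/day
(equivalently, 25.43 deploys/week)

3.633 deploys/day


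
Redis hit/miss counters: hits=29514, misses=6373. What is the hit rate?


Formula: hit rate = hits / (hits + misses) * 100
hit rate = 29514 / (29514 + 6373) * 100
hit rate = 29514 / 35887 * 100
hit rate = 82.24%

82.24%


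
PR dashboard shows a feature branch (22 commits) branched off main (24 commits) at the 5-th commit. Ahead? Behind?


Common ancestor: commit #5
feature commits after divergence: 22 - 5 = 17
main commits after divergence: 24 - 5 = 19
feature is 17 commits ahead of main
main is 19 commits ahead of feature

feature ahead: 17, main ahead: 19


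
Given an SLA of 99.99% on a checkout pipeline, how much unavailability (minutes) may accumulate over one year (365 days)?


Formula: allowed downtime = period * (100 - SLA) / 100
Period (year (365 days)) = 525600 minutes
Unavailability fraction = (100 - 99.99) / 100
Allowed downtime = 525600 * (100 - 99.99) / 100
Allowed downtime = 52.56 minutes

52.56 minutes


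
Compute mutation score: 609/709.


Mutation score = killed / total * 100
Mutation score = 609 / 709 * 100
Mutation score = 85.9%

85.9%


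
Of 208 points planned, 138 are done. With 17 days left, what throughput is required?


Formula: Required rate = Remaining points / Days left
Remaining = 208 - 138 = 70 points
Required rate = 70 / 17 = 4.12 points/day

4.12 points/day


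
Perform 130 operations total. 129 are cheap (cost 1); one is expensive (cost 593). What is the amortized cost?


Formula: Amortized cost = Total cost / Operations
Total cost = (129 * 1) + (1 * 593)
Total cost = 129 + 593 = 722
Amortized = 722 / 130 = 5.5538

5.5538


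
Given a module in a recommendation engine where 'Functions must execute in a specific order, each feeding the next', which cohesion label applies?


Reasoning: Output of one is input to next
Type: Sequential cohesion

Sequential cohesion


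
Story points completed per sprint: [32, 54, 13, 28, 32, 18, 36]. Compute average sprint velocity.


Formula: Avg velocity = Total points / Number of sprints
Points: [32, 54, 13, 28, 32, 18, 36]
Sum = 32 + 54 + 13 + 28 + 32 + 18 + 36 = 213
Avg velocity = 213 / 7 = 30.43 points/sprint

30.43 points/sprint


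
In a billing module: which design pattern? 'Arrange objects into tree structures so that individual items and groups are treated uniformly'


This matches the Composite pattern

Composite


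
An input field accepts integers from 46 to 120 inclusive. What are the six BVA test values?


Range: [46, 120]
Boundaries: just below min, min, min+1, max-1, max, just above max
Values: [45, 46, 47, 119, 120, 121]

[45, 46, 47, 119, 120, 121]


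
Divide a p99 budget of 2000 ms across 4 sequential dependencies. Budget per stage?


Formula: per_stage = total_budget / stages
per_stage = 2000 / 4
per_stage = 500.0 ms

500.0 ms


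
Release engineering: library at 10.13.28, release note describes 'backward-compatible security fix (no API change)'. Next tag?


Current: 10.13.28
Change category: 'backward-compatible security fix (no API change)' → patch bump
SemVer rule: patch bump → increment PATCH (MAJOR and MINOR unchanged)
New: 10.13.29

10.13.29


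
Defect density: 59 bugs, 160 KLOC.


Defect density = defects / KLOC
Defect density = 59 / 160
Defect density = 0.369 defects/KLOC

0.369 defects/KLOC


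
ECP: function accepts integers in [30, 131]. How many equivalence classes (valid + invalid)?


Valid range: [30, 131]
Class 1: x < 30 — invalid
Class 2: 30 ≤ x ≤ 131 — valid
Class 3: x > 131 — invalid
Total equivalence classes: 3

3 equivalence classes


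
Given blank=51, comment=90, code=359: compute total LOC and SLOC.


Total LOC = blank + comment + code
Total LOC = 51 + 90 + 359 = 500
SLOC (source only) = code = 359

Total LOC: 500, SLOC: 359


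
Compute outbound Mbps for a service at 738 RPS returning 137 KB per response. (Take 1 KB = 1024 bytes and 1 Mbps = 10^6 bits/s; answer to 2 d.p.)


Formula: Mbps = payload_bytes * RPS * 8 / 1e6
Payload per request = 137 KB = 137 * 1024 = 140288 bytes
Total bytes/sec = 140288 * 738 = 103532544
Total bits/sec = 103532544 * 8 = 828260352
Mbps = 828260352 / 1e6 = 828.26

828.26 Mbps


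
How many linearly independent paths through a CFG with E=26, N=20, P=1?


Formula: V(G) = E - N + 2P
V(G) = 26 - 20 + 2*1
V(G) = 6 + 2
V(G) = 8

8


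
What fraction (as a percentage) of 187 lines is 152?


Coverage = covered / total * 100
Coverage = 152 / 187 * 100
Coverage = 81.28%

81.28%


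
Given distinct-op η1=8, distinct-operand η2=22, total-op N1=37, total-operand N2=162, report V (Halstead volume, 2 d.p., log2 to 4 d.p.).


Formula: V = N * log2(η), where N = N1 + N2 and η = η1 + η2
η = 8 + 22 = 30
N = 37 + 162 = 199
log2(30) ≈ 4.9069
V = 199 * 4.9069 = 976.47

976.47


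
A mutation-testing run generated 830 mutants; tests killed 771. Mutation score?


Mutation score = killed / total * 100
Mutation score = 771 / 830 * 100
Mutation score = 92.89%

92.89%


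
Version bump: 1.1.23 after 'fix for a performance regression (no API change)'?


Current: 1.1.23
Change category: 'fix for a performance regression (no API change)' → patch bump
SemVer rule: patch bump → increment PATCH (MAJOR and MINOR unchanged)
New: 1.1.24

1.1.24


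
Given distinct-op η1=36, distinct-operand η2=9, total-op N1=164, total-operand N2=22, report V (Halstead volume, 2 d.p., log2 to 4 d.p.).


Formula: V = N * log2(η), where N = N1 + N2 and η = η1 + η2
η = 36 + 9 = 45
N = 164 + 22 = 186
log2(45) ≈ 5.4919
V = 186 * 5.4919 = 1021.49

1021.49


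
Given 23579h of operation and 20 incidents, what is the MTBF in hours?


Formula: MTBF = Total operating time / Number of failures
MTBF = 23579 / 20
MTBF = 1178.95 hours

1178.95 hours


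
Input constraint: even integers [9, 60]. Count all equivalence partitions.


Constraint: even integers in [9, 60]
Class 1: x < 9 — out-of-range invalid
Class 2: x in [9,60] but odd — wrong type invalid
Class 3: x in [9,60] and even — valid
Class 4: x > 60 — out-of-range invalid
Total equivalence classes: 4

4 equivalence classes


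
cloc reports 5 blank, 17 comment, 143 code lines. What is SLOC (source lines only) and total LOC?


Total LOC = blank + comment + code
Total LOC = 5 + 17 + 143 = 165
SLOC (source only) = code = 143

Total LOC: 165, SLOC: 143


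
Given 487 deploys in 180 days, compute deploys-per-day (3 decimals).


Formula: deployments per day = releases / days
= 487 / 180
= 2.706 deploys/day
(equivalently, 18.94 deploys/week)

2.706 deploys/day


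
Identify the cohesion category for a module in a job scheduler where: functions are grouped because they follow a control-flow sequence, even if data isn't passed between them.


Reasoning: Grouped by order of execution within a routine, not by data flow
Type: Procedural cohesion

Procedural cohesion


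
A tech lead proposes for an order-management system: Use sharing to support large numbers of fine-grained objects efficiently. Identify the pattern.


This matches the Flyweight pattern

Flyweight


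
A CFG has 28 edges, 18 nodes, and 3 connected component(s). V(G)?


Formula: V(G) = E - N + 2P
V(G) = 28 - 18 + 2*3
V(G) = 10 + 6
V(G) = 16

16


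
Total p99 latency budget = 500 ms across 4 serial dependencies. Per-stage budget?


Formula: per_stage = total_budget / stages
per_stage = 500 / 4
per_stage = 125.0 ms

125.0 ms


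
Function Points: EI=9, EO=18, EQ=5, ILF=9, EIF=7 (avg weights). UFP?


UFP = EI*4 + EO*5 + EQ*4 + ILF*10 + EIF*7
UFP = 9*4 + 18*5 + 5*4 + 9*10 + 7*7
UFP = 36 + 90 + 20 + 90 + 49
UFP = 285

285


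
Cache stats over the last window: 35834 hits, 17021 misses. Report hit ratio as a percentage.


Formula: hit rate = hits / (hits + misses) * 100
hit rate = 35834 / (35834 + 17021) * 100
hit rate = 35834 / 52855 * 100
hit rate = 67.8%

67.8%


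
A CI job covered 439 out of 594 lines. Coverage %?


Coverage = covered / total * 100
Coverage = 439 / 594 * 100
Coverage = 73.91%

73.91%


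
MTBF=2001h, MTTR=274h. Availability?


Availability = MTBF / (MTBF + MTTR)
Availability = 2001 / (2001 + 274)
Availability = 2001 / 2275
Availability = 87.956%

87.956%


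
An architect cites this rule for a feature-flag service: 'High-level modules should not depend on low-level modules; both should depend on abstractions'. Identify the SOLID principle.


This describes the Dependency Inversion Principle (DIP)

Dependency Inversion Principle (DIP)


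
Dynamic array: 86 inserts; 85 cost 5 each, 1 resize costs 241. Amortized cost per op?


Formula: Amortized cost = Total cost / Operations
Total cost = (85 * 5) + (1 * 241)
Total cost = 425 + 241 = 666
Amortized = 666 / 86 = 7.7442

7.7442


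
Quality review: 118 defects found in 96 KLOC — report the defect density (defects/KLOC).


Defect density = defects / KLOC
Defect density = 118 / 96
Defect density = 1.229 defects/KLOC

1.229 defects/KLOC


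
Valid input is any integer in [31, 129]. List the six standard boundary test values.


Range: [31, 129]
Boundaries: just below min, min, min+1, max-1, max, just above max
Values: [30, 31, 32, 128, 129, 130]

[30, 31, 32, 128, 129, 130]


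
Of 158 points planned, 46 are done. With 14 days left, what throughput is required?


Formula: Required rate = Remaining points / Days left
Remaining = 158 - 46 = 112 points
Required rate = 112 / 14 = 8.0 points/day

8.0 points/day


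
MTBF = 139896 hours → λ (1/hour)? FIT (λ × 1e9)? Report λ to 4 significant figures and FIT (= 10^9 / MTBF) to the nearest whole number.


Formula: λ = 1 / MTBF; FIT = λ × 1e9 = 1e9 / MTBF
λ = 1 / 139896 ≈ 7.148e-06 failures/hour
FIT = 1e9 / 139896 ≈ 7148 failures per 1e9 hours (nearest whole number)

λ = 7.148e-06 /h, FIT = 7148


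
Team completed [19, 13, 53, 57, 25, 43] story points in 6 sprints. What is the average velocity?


Formula: Avg velocity = Total points / Number of sprints
Points: [19, 13, 53, 57, 25, 43]
Sum = 19 + 13 + 53 + 57 + 25 + 43 = 210
Avg velocity = 210 / 6 = 35.0 points/sprint

35.0 points/sprint


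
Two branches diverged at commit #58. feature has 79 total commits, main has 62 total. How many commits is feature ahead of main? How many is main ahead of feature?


Common ancestor: commit #58
feature commits after divergence: 79 - 58 = 21
main commits after divergence: 62 - 58 = 4
feature is 21 commits ahead of main
main is 4 commits ahead of feature

feature ahead: 21, main ahead: 4


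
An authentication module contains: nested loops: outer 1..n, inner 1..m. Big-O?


Reasoning: product of independent bounds
Complexity: O(n*m)

O(n*m)


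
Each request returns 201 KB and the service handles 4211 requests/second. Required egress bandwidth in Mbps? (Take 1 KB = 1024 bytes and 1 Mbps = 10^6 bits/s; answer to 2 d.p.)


Formula: Mbps = payload_bytes * RPS * 8 / 1e6
Payload per request = 201 KB = 201 * 1024 = 205824 bytes
Total bytes/sec = 205824 * 4211 = 866724864
Total bits/sec = 866724864 * 8 = 6933798912
Mbps = 6933798912 / 1e6 = 6933.8

6933.8 Mbps


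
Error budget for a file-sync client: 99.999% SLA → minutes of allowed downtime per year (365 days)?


Formula: allowed downtime = period * (100 - SLA) / 100
Period (year (365 days)) = 525600 minutes
Unavailability fraction = (100 - 99.999) / 100
Allowed downtime = 525600 * (100 - 99.999) / 100
Allowed downtime = 5.256 minutes

5.256 minutes


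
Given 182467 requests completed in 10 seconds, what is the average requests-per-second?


Formula: throughput = requests / seconds
throughput = 182467 / 10
throughput = 18246.7 requests/second

18246.7 requests/second


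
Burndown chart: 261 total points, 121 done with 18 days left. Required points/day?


Formula: Required rate = Remaining points / Days left
Remaining = 261 - 121 = 140 points
Required rate = 140 / 18 = 7.78 points/day

7.78 points/day


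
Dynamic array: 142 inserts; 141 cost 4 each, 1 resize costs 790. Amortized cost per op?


Formula: Amortized cost = Total cost / Operations
Total cost = (141 * 4) + (1 * 790)
Total cost = 564 + 790 = 1354
Amortized = 1354 / 142 = 9.5352

9.5352


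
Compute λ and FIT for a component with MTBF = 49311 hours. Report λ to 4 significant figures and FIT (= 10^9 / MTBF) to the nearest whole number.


Formula: λ = 1 / MTBF; FIT = λ × 1e9 = 1e9 / MTBF
λ = 1 / 49311 ≈ 2.028e-05 failures/hour
FIT = 1e9 / 49311 ≈ 20279 failures per 1e9 hours (nearest whole number)

λ = 2.028e-05 /h, FIT = 20279


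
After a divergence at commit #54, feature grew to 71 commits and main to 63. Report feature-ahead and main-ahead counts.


Common ancestor: commit #54
feature commits after divergence: 71 - 54 = 17
main commits after divergence: 63 - 54 = 9
feature is 17 commits ahead of main
main is 9 commits ahead of feature

feature ahead: 17, main ahead: 9


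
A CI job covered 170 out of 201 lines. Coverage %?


Coverage = covered / total * 100
Coverage = 170 / 201 * 100
Coverage = 84.58%

84.58%


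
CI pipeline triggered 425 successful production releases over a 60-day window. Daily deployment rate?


Formula: deployments per day = releases / days
= 425 / 60
= 7.083 deploys/day
(equivalently, 49.58 deploys/week)

7.083 deploys/day


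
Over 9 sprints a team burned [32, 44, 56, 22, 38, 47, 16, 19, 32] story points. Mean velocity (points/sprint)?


Formula: Avg velocity = Total points / Number of sprints
Points: [32, 44, 56, 22, 38, 47, 16, 19, 32]
Sum = 32 + 44 + 56 + 22 + 38 + 47 + 16 + 19 + 32 = 306
Avg velocity = 306 / 9 = 34.0 points/sprint

34.0 points/sprint


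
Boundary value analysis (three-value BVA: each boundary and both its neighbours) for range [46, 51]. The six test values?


Range: [46, 51]
Boundaries: just below min, min, min+1, max-1, max, just above max
Values: [45, 46, 47, 50, 51, 52]

[45, 46, 47, 50, 51, 52]


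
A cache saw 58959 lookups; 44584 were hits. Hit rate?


Formula: hit rate = hits / (hits + misses) * 100
hit rate = 44584 / (44584 + 14375) * 100
hit rate = 44584 / 58959 * 100
hit rate = 75.62%

75.62%


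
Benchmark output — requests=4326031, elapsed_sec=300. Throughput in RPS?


Formula: throughput = requests / seconds
throughput = 4326031 / 300
throughput = 14420.1 requests/second

14420.1 requests/second


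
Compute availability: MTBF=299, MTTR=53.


Availability = MTBF / (MTBF + MTTR)
Availability = 299 / (299 + 53)
Availability = 299 / 352
Availability = 84.9432%

84.9432%


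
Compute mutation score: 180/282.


Mutation score = killed / total * 100
Mutation score = 180 / 282 * 100
Mutation score = 63.83%

63.83%


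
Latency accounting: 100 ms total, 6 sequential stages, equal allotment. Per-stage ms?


Formula: per_stage = total_budget / stages
per_stage = 100 / 6
per_stage = 16.67 ms

16.67 ms


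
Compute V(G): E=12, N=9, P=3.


Formula: V(G) = E - N + 2P
V(G) = 12 - 9 + 2*3
V(G) = 3 + 6
V(G) = 9

9


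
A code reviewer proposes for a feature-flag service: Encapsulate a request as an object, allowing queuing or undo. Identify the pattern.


This matches the Command pattern

Command


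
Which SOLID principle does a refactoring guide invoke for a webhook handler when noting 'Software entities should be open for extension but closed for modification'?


This describes the Open/Closed Principle (OCP)

Open/Closed Principle (OCP)


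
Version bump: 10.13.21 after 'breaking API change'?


Current: 10.13.21
Change category: 'breaking API change' → major bump
SemVer rule: major bump → increment MAJOR, reset MINOR and PATCH to 0
New: 11.0.0

11.0.0


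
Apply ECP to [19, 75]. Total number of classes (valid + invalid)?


Valid range: [19, 75]
Class 1: x < 19 — invalid
Class 2: 19 ≤ x ≤ 75 — valid
Class 3: x > 75 — invalid
Total equivalence classes: 3

3 equivalence classes


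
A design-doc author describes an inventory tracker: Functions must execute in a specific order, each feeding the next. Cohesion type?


Reasoning: Output of one is input to next
Type: Sequential cohesion

Sequential cohesion


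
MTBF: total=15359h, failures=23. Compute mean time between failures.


Formula: MTBF = Total operating time / Number of failures
MTBF = 15359 / 23
MTBF = 667.78 hours

667.78 hours


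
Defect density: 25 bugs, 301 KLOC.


Defect density = defects / KLOC
Defect density = 25 / 301
Defect density = 0.083 defects/KLOC

0.083 defects/KLOC


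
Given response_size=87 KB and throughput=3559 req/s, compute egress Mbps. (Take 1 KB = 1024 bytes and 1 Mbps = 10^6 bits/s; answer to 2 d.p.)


Formula: Mbps = payload_bytes * RPS * 8 / 1e6
Payload per request = 87 KB = 87 * 1024 = 89088 bytes
Total bytes/sec = 89088 * 3559 = 317064192
Total bits/sec = 317064192 * 8 = 2536513536
Mbps = 2536513536 / 1e6 = 2536.51

2536.51 Mbps


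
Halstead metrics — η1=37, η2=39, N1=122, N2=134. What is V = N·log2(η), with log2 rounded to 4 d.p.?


Formula: V = N * log2(η), where N = N1 + N2 and η = η1 + η2
η = 37 + 39 = 76
N = 122 + 134 = 256
log2(76) ≈ 6.2479
V = 256 * 6.2479 = 1599.46

1599.46


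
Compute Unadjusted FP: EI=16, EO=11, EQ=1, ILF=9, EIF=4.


UFP = EI*4 + EO*5 + EQ*4 + ILF*10 + EIF*7
UFP = 16*4 + 11*5 + 1*4 + 9*10 + 4*7
UFP = 64 + 55 + 4 + 90 + 28
UFP = 241

241


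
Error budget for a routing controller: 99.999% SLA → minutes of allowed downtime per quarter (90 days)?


Formula: allowed downtime = period * (100 - SLA) / 100
Period (quarter (90 days)) = 129600 minutes
Unavailability fraction = (100 - 99.999) / 100
Allowed downtime = 129600 * (100 - 99.999) / 100
Allowed downtime = 1.296 minutes

1.296 minutes


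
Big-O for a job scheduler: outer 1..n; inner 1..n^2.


Reasoning: n times n^2
Complexity: O(n^3)

O(n^3)


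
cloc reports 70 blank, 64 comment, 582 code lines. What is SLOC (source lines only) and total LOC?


Total LOC = blank + comment + code
Total LOC = 70 + 64 + 582 = 716
SLOC (source only) = code = 582

Total LOC: 716, SLOC: 582


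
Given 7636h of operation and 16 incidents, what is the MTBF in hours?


Formula: MTBF = Total operating time / Number of failures
MTBF = 7636 / 16
MTBF = 477.25 hours

477.25 hours


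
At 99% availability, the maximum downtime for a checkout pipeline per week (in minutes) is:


Formula: allowed downtime = period * (100 - SLA) / 100
Period (week) = 10080 minutes
Unavailability fraction = (100 - 99.0) / 100
Allowed downtime = 10080 * (100 - 99.0) / 100
Allowed downtime = 100.8 minutes

100.8 minutes


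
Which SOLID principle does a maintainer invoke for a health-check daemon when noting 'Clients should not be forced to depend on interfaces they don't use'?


This describes the Interface Segregation Principle (ISP)

Interface Segregation Principle (ISP)


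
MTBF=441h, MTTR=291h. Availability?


Availability = MTBF / (MTBF + MTTR)
Availability = 441 / (441 + 291)
Availability = 441 / 732
Availability = 60.2459%

60.2459%


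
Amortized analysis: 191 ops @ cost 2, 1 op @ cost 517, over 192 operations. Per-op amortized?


Formula: Amortized cost = Total cost / Operations
Total cost = (191 * 2) + (1 * 517)
Total cost = 382 + 517 = 899
Amortized = 899 / 192 = 4.6823

4.6823


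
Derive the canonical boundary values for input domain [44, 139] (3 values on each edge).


Range: [44, 139]
Boundaries: just below min, min, min+1, max-1, max, just above max
Values: [43, 44, 45, 138, 139, 140]

[43, 44, 45, 138, 139, 140]


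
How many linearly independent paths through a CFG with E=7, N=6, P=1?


Formula: V(G) = E - N + 2P
V(G) = 7 - 6 + 2*1
V(G) = 1 + 2
V(G) = 3

3


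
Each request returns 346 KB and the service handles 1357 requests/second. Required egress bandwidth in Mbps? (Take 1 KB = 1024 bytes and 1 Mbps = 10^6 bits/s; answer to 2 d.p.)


Formula: Mbps = payload_bytes * RPS * 8 / 1e6
Payload per request = 346 KB = 346 * 1024 = 354304 bytes
Total bytes/sec = 354304 * 1357 = 480790528
Total bits/sec = 480790528 * 8 = 3846324224
Mbps = 3846324224 / 1e6 = 3846.32

3846.32 Mbps


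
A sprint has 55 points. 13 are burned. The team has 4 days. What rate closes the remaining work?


Formula: Required rate = Remaining points / Days left
Remaining = 55 - 13 = 42 points
Required rate = 42 / 4 = 10.5 points/day

10.5 points/day


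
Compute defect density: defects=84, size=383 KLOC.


Defect density = defects / KLOC
Defect density = 84 / 383
Defect density = 0.219 defects/KLOC

0.219 defects/KLOC


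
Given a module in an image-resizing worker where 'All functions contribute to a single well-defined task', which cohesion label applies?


Reasoning: Best: single purpose
Type: Functional cohesion

Functional cohesion


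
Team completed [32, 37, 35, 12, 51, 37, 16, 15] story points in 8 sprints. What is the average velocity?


Formula: Avg velocity = Total points / Number of sprints
Points: [32, 37, 35, 12, 51, 37, 16, 15]
Sum = 32 + 37 + 35 + 12 + 51 + 37 + 16 + 15 = 235
Avg velocity = 235 / 8 = 29.38 points/sprint

29.38 points/sprint


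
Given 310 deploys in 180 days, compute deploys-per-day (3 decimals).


Formula: deployments per day = releases / days
= 310 / 180
= 1.722 deploys/day
(equivalently, 12.06 deploys/week)

1.722 deploys/day


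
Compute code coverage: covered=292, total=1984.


Coverage = covered / total * 100
Coverage = 292 / 1984 * 100
Coverage = 14.72%

14.72%


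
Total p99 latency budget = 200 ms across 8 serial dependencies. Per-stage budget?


Formula: per_stage = total_budget / stages
per_stage = 200 / 8
per_stage = 25.0 ms

25.0 ms


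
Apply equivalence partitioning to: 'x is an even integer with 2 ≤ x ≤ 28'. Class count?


Constraint: even integers in [2, 28]
Class 1: x < 2 — out-of-range invalid
Class 2: x in [2,28] but odd — wrong type invalid
Class 3: x in [2,28] and even — valid
Class 4: x > 28 — out-of-range invalid
Total equivalence classes: 4

4 equivalence classes


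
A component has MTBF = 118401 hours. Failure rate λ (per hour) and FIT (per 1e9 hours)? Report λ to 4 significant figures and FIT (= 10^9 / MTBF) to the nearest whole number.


Formula: λ = 1 / MTBF; FIT = λ × 1e9 = 1e9 / MTBF
λ = 1 / 118401 ≈ 8.446e-06 failures/hour
FIT = 1e9 / 118401 ≈ 8446 failures per 1e9 hours (nearest whole number)

λ = 8.446e-06 /h, FIT = 8446


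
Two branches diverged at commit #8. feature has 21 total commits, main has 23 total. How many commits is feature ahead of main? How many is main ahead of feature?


Common ancestor: commit #8
feature commits after divergence: 21 - 8 = 13
main commits after divergence: 23 - 8 = 15
feature is 13 commits ahead of main
main is 15 commits ahead of feature

feature ahead: 13, main ahead: 15


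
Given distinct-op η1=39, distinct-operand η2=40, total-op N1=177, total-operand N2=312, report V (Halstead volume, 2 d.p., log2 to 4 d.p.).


Formula: V = N * log2(η), where N = N1 + N2 and η = η1 + η2
η = 39 + 40 = 79
N = 177 + 312 = 489
log2(79) ≈ 6.3038
V = 489 * 6.3038 = 3082.56

3082.56


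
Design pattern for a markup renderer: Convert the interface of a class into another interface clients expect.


This matches the Adapter pattern

Adapter


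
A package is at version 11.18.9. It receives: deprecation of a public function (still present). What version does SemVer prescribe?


Current: 11.18.9
Change category: 'deprecation of a public function (still present)' → minor bump
SemVer rule: minor bump → increment MINOR, reset PATCH to 0 (MAJOR unchanged)
New: 11.19.0

11.19.0


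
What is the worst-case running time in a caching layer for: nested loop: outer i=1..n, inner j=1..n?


Reasoning: n iterations times n iterations
Complexity: O(n^2)

O(n^2)


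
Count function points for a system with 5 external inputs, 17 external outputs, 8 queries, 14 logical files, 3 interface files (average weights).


UFP = EI*4 + EO*5 + EQ*4 + ILF*10 + EIF*7
UFP = 5*4 + 17*5 + 8*4 + 14*10 + 3*7
UFP = 20 + 85 + 32 + 140 + 21
UFP = 298

298


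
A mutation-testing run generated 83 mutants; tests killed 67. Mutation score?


Mutation score = killed / total * 100
Mutation score = 67 / 83 * 100
Mutation score = 80.72%

80.72%


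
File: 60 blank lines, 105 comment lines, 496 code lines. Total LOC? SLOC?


Total LOC = blank + comment + code
Total LOC = 60 + 105 + 496 = 661
SLOC (source only) = code = 496

Total LOC: 661, SLOC: 496
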